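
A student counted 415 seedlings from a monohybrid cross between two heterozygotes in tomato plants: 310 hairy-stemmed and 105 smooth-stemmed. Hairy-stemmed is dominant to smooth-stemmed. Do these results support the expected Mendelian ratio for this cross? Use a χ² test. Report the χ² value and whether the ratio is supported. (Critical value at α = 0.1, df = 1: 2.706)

0.020; consistent

For a monohybrid cross between heterozygotes with complete dominance, the expected phenotypic ratio is 3:1.
Under the 3:1 hypothesis (Σ ratio = 4, N = 415):
  hairy-stemmed: 415 × 3/4 = 311.25
  smooth-stemmed: 415 × 1/4 = 103.75
χ² = Σ (O − E)² / E
  hairy-stemmed: (310 − 311.25)² / 311.25 = 0.0050
  smooth-stemmed: (105 − 103.75)² / 103.75 = 0.0151
χ² = 0.0050 + 0.0151 = 0.0201 ≈ 0.020
Degrees of freedom = 2 − 1 = 1; critical value at α = 0.1 is 2.706.
Since 0.020 < 2.706, we fail to reject the null hypothesis — the data are consistent with the 3:1 ratio.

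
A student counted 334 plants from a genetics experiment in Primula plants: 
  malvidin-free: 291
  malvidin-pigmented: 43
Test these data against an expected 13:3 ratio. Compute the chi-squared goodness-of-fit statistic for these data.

7.569

Under the 13:3 hypothesis (Σ ratio = 16, N = 334):
  malvidin-free: 334 × 13/16 = 271.375
  malvidin-pigmented: 334 × 3/16 = 62.625
χ² = Σ (O − E)² / E
  malvidin-free: (291 − 271.375)² / 271.375 = 1.4192
  malvidin-pigmented: (43 − 62.625)² / 62.625 = 6.1500
χ² = 1.4192 + 6.1500 = 7.5692 ≈ 7.569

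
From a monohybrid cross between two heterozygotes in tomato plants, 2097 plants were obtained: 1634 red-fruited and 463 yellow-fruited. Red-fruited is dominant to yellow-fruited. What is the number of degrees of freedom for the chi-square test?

1

For a monohybrid cross between heterozygotes with complete dominance, the expected phenotypic ratio is 3:1.
A goodness-of-fit test with 2 phenotype classes has df = 2 − 1 = 1.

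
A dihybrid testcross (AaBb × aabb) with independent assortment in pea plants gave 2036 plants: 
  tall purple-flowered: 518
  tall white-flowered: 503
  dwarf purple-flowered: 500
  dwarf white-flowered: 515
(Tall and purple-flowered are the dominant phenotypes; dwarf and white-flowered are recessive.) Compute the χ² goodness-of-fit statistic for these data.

A dihybrid testcross with independent assortment gives a 1:1:1:1 ratio.
Total ratio parts = 4. Expected numbers out of 2036:
  tall purple-flowered: 2036 × 1/4 = 509
  tall white-flowered: 2036 × 1/4 = 509
  dwarf purple-flowered: 2036 × 1/4 = 509
  dwarf white-flowered: 2036 × 1/4 = 509
χ² = Σ (O − E)² / E
  tall purple-flowered: (518 − 509)² / 509 = 0.1591
  tall white-flowered: (503 − 509)² / 509 = 0.0707
  dwarf purple-flowered: (500 − 509)² / 509 = 0.1591
  dwarf white-flowered: (515 − 509)² / 509 = 0.0707
χ² = 0.1591 + 0.0707 + 0.1591 + 0.0707 = 0.4596 ≈ 0.460

0.460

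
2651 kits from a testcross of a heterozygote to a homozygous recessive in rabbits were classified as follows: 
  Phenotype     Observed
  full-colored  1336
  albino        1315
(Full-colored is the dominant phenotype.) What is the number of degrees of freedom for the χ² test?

A testcross of a heterozygote (Aa × aa) gives a 1:1 phenotypic ratio.
A goodness-of-fit test with 2 phenotype classes has df = 2 − 1 = 1.

1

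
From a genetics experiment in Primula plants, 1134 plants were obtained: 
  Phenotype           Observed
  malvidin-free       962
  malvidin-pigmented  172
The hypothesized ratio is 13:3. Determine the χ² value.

9.553

The 13:3 ratio has 16 parts, so with N = 1134 the expected counts are:
  malvidin-free: 1134 × 13/16 = 921.375
  malvidin-pigmented: 1134 × 3/16 = 212.625
χ² = Σ (O − E)² / E
  malvidin-free: (962 − 921.375)² / 921.375 = 1.7912
  malvidin-pigmented: (172 − 212.625)² / 212.625 = 7.7620
χ² = 1.7912 + 7.7620 = 9.5532 ≈ 9.553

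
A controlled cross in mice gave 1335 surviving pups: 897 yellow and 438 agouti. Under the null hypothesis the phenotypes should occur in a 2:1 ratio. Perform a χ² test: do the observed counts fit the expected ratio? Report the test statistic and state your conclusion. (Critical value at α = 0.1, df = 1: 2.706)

0.165; consistent

The 2:1 ratio has 3 parts, so with N = 1335 the expected counts are:
  yellow: 1335 × 2/3 = 890
  agouti: 1335 × 1/3 = 445
χ² = Σ (O − E)² / E
  yellow: (897 − 890)² / 890 = 0.0551
  agouti: (438 − 445)² / 445 = 0.1101
χ² = 0.0551 + 0.1101 = 0.1652 ≈ 0.165
Degrees of freedom = 2 − 1 = 1; critical value at α = 0.1 is 2.706.
Since 0.165 < 2.706, we fail to reject the null hypothesis — the data are consistent with the 2:1 ratio.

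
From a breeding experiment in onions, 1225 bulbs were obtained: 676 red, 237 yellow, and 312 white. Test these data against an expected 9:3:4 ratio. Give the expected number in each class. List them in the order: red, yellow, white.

689.0625, 229.6875, 306.25

The 9:3:4 ratio has 16 parts, so with N = 1225 the expected counts are:
  red: 1225 × 9/16 = 689.0625
  yellow: 1225 × 3/16 = 229.6875
  white: 1225 × 4/16 = 306.25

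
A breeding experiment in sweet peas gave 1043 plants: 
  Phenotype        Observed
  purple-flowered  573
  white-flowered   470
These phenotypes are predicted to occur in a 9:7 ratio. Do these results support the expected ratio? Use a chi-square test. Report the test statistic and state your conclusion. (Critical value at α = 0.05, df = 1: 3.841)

Under the 9:7 hypothesis (Σ ratio = 16, N = 1043):
  purple-flowered: 1043 × 9/16 = 586.6875
  white-flowered: 1043 × 7/16 = 456.3125
χ² = Σ (O − E)² / E
  purple-flowered: (573 − 586.6875)² / 586.6875 = 0.3193
  white-flowered: (470 − 456.3125)² / 456.3125 = 0.4106
χ² = 0.3193 + 0.4106 = 0.7299 ≈ 0.730
Degrees of freedom = 2 − 1 = 1; critical value at α = 0.05 is 3.841.
Since 0.730 < 3.841, we fail to reject the null hypothesis — the data are consistent with the 9:7 ratio.

0.730; consistent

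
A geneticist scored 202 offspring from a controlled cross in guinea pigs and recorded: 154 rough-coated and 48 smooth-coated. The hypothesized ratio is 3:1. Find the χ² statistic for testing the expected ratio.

0.165

The 3:1 ratio has 4 parts, so with N = 202 the expected counts are:
  rough-coated: 202 × 3/4 = 151.5
  smooth-coated: 202 × 1/4 = 50.5
χ² = Σ (O − E)² / E
  rough-coated: (154 − 151.5)² / 151.5 = 0.0413
  smooth-coated: (48 − 50.5)² / 50.5 = 0.1238
χ² = 0.0413 + 0.1238 = 0.1651 ≈ 0.165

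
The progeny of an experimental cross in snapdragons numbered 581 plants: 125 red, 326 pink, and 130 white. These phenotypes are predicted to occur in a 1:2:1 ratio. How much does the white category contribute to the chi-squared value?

Under the 1:2:1 hypothesis (Σ ratio = 4, N = 581):
  red: 581 × 1/4 = 145.25
  pink: 581 × 2/4 = 290.5
  white: 581 × 1/4 = 145.25
Contribution of white: (130 − 145.25)² / 145.25 = 1.6011

1.601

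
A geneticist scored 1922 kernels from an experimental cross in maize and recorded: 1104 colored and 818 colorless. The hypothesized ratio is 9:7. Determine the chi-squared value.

1.106

Under the 9:7 hypothesis (Σ ratio = 16, N = 1922):
  colored: 1922 × 9/16 = 1081.125
  colorless: 1922 × 7/16 = 840.875
χ² = Σ (O − E)² / E
  colored: (1104 − 1081.125)² / 1081.125 = 0.4840
  colorless: (818 − 840.875)² / 840.875 = 0.6223
χ² = 0.4840 + 0.6223 = 1.1063 ≈ 1.106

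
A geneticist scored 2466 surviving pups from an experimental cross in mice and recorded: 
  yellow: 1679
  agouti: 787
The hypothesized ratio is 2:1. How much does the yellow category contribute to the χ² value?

Expected counts for N = 2466 under a 2:1 ratio (total parts = 3):
  yellow: 2466 × 2/3 = 1644
  agouti: 2466 × 1/3 = 822
Contribution of yellow: (1679 − 1644)² / 1644 = 0.7451

0.745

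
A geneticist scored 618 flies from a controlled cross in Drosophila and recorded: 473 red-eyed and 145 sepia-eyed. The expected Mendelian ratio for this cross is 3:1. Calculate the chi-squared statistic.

0.779

Expected counts for N = 618 under a 3:1 ratio (total parts = 4):
  red-eyed: 618 × 3/4 = 463.5
  sepia-eyed: 618 × 1/4 = 154.5
χ² = Σ (O − E)² / E
  red-eyed: (473 − 463.5)² / 463.5 = 0.1947
  sepia-eyed: (145 − 154.5)² / 154.5 = 0.5841
χ² = 0.1947 + 0.5841 = 0.7788 ≈ 0.779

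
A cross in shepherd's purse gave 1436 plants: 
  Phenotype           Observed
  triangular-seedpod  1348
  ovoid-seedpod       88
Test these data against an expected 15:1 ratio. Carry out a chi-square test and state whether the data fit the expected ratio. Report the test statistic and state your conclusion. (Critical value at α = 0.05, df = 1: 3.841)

0.036; consistent

Expected counts for N = 1436 under a 15:1 ratio (total parts = 16):
  triangular-seedpod: 1436 × 15/16 = 1346.25
  ovoid-seedpod: 1436 × 1/16 = 89.75
χ² = Σ (O − E)² / E
  triangular-seedpod: (1348 − 1346.25)² / 1346.25 = 0.0023
  ovoid-seedpod: (88 − 89.75)² / 89.75 = 0.0341
χ² = 0.0023 + 0.0341 = 0.0364 ≈ 0.036
Degrees of freedom = 2 − 1 = 1; critical value at α = 0.05 is 3.841.
Since 0.036 < 3.841, we fail to reject the null hypothesis — the data are consistent with the 15:1 ratio.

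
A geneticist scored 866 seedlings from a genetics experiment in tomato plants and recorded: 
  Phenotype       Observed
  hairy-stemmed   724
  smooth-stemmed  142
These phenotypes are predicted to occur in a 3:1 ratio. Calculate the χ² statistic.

Total ratio parts = 4. Expected numbers out of 866:
  hairy-stemmed: 866 × 3/4 = 649.5
  smooth-stemmed: 866 × 1/4 = 216.5
χ² = Σ (O − E)² / E
  hairy-stemmed: (724 − 649.5)² / 649.5 = 8.5454
  smooth-stemmed: (142 − 216.5)² / 216.5 = 25.6363
χ² = 8.5454 + 25.6363 = 34.1817 ≈ 34.182

34.182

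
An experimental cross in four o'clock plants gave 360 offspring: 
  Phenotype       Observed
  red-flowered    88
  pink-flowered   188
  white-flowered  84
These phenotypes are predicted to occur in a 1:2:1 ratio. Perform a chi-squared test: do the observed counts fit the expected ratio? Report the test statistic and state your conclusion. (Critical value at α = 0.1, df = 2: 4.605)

Under the 1:2:1 hypothesis (Σ ratio = 4, N = 360):
  red-flowered: 360 × 1/4 = 90
  pink-flowered: 360 × 2/4 = 180
  white-flowered: 360 × 1/4 = 90
χ² = Σ (O − E)² / E
  red-flowered: (88 − 90)² / 90 = 0.0444
  pink-flowered: (188 − 180)² / 180 = 0.3556
  white-flowered: (84 − 90)² / 90 = 0.4000
χ² = 0.0444 + 0.3556 + 0.4000 = 0.800
Degrees of freedom = 3 − 1 = 2; critical value at α = 0.1 is 4.605.
Since 0.800 < 4.605, we fail to reject the null hypothesis — the data are consistent with the 1:2:1 ratio.

0.800; consistent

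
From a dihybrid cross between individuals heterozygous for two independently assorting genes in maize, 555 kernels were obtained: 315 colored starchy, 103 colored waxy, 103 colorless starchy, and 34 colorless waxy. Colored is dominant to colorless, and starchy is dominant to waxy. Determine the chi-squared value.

A dihybrid F₂ with independent assortment and complete dominance at both loci gives a 9:3:3:1 phenotypic ratio.
The 9:3:3:1 ratio has 16 parts, so with N = 555 the expected counts are:
  colored starchy: 555 × 9/16 = 312.1875
  colored waxy: 555 × 3/16 = 104.0625
  colorless starchy: 555 × 3/16 = 104.0625
  colorless waxy: 555 × 1/16 = 34.6875
χ² = Σ (O − E)² / E
  colored starchy: (315 − 312.1875)² / 312.1875 = 0.0253
  colored waxy: (103 − 104.0625)² / 104.0625 = 0.0108
  colorless starchy: (103 − 104.0625)² / 104.0625 = 0.0108
  colorless waxy: (34 − 34.6875)² / 34.6875 = 0.0136
χ² = 0.0253 + 0.0108 + 0.0108 + 0.0136 = 0.0605 ≈ 0.061

0.061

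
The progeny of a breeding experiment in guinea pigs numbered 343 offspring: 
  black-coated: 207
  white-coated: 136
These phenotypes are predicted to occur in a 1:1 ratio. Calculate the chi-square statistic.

14.697

Total ratio parts = 2. Expected numbers out of 343:
  black-coated: 343 × 1/2 = 171.5
  white-coated: 343 × 1/2 = 171.5
χ² = Σ (O − E)² / E
  black-coated: (207 − 171.5)² / 171.5 = 7.3484
  white-coated: (136 − 171.5)² / 171.5 = 7.3484
χ² = 7.3484 + 7.3484 = 14.6968 ≈ 14.697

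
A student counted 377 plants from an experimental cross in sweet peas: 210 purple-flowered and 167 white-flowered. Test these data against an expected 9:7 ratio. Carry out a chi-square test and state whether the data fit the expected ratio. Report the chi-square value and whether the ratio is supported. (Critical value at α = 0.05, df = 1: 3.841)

Under the 9:7 hypothesis (Σ ratio = 16, N = 377):
  purple-flowered: 377 × 9/16 = 212.0625
  white-flowered: 377 × 7/16 = 164.9375
χ² = Σ (O − E)² / E
  purple-flowered: (210 − 212.0625)² / 212.0625 = 0.0201
  white-flowered: (167 − 164.9375)² / 164.9375 = 0.0258
χ² = 0.0201 + 0.0258 = 0.0459 ≈ 0.046
Degrees of freedom = 2 − 1 = 1; critical value at α = 0.05 is 3.841.
Since 0.046 < 3.841, we fail to reject the null hypothesis — the data are consistent with the 9:7 ratio.

0.046; consistent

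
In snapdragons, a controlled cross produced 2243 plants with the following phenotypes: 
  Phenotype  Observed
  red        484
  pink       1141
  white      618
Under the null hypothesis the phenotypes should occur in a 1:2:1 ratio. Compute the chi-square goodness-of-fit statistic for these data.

16.689

Under the 1:2:1 hypothesis (Σ ratio = 4, N = 2243):
  red: 2243 × 1/4 = 560.75
  pink: 2243 × 2/4 = 1121.5
  white: 2243 × 1/4 = 560.75
χ² = Σ (O − E)² / E
  red: (484 − 560.75)² / 560.75 = 10.5048
  pink: (1141 − 1121.5)² / 1121.5 = 0.3391
  white: (618 − 560.75)² / 560.75 = 5.8450
χ² = 10.5048 + 0.3391 + 5.8450 = 16.6889 ≈ 16.689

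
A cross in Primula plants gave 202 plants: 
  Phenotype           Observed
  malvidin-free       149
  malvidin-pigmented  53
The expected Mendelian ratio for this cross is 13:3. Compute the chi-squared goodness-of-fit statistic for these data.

Expected counts for N = 202 under a 13:3 ratio (total parts = 16):
  malvidin-free: 202 × 13/16 = 164.125
  malvidin-pigmented: 202 × 3/16 = 37.875
χ² = Σ (O − E)² / E
  malvidin-free: (149 − 164.125)² / 164.125 = 1.3938
  malvidin-pigmented: (53 − 37.875)² / 37.875 = 6.0400
χ² = 1.3938 + 6.0400 = 7.4338 ≈ 7.434

7.434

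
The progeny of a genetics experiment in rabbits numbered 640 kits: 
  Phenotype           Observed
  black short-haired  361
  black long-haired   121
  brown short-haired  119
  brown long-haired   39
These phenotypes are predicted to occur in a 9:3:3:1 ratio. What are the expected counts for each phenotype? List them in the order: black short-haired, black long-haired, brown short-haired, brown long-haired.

Total ratio parts = 16. Expected numbers out of 640:
  black short-haired: 640 × 9/16 = 360
  black long-haired: 640 × 3/16 = 120
  brown short-haired: 640 × 3/16 = 120
  brown long-haired: 640 × 1/16 = 40

360, 120, 120, 40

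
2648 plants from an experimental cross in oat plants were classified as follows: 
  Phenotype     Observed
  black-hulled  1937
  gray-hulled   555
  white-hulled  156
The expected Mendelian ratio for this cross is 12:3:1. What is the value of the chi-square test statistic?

Total ratio parts = 16. Expected numbers out of 2648:
  black-hulled: 2648 × 12/16 = 1986
  gray-hulled: 2648 × 3/16 = 496.5
  white-hulled: 2648 × 1/16 = 165.5
χ² = Σ (O − E)² / E
  black-hulled: (1937 − 1986)² / 1986 = 1.2090
  gray-hulled: (555 − 496.5)² / 496.5 = 6.8927
  white-hulled: (156 − 165.5)² / 165.5 = 0.5453
χ² = 1.2090 + 6.8927 + 0.5453 = 8.647

8.647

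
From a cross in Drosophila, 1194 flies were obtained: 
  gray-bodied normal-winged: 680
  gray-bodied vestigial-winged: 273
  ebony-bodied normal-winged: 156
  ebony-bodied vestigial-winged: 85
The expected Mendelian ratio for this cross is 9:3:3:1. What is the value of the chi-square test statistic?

32.905

Total ratio parts = 16. Expected numbers out of 1194:
  gray-bodied normal-winged: 1194 × 9/16 = 671.625
  gray-bodied vestigial-winged: 1194 × 3/16 = 223.875
  ebony-bodied normal-winged: 1194 × 3/16 = 223.875
  ebony-bodied vestigial-winged: 1194 × 1/16 = 74.625
χ² = Σ (O − E)² / E
  gray-bodied normal-winged: (680 − 671.625)² / 671.625 = 0.1044
  gray-bodied vestigial-winged: (273 − 223.875)² / 223.875 = 10.7795
  ebony-bodied normal-winged: (156 − 223.875)² / 223.875 = 20.5785
  ebony-bodied vestigial-winged: (85 − 74.625)² / 74.625 = 1.4424
χ² = 0.1044 + 10.7795 + 20.5785 + 1.4424 = 32.9048 ≈ 32.905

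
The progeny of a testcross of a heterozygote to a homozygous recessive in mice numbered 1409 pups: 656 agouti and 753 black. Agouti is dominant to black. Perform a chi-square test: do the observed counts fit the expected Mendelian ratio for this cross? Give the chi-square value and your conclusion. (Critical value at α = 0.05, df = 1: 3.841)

A testcross of a heterozygote (Aa × aa) gives a 1:1 phenotypic ratio.
Under the 1:1 hypothesis (Σ ratio = 2, N = 1409):
  agouti: 1409 × 1/2 = 704.5
  black: 1409 × 1/2 = 704.5
χ² = Σ (O − E)² / E
  agouti: (656 − 704.5)² / 704.5 = 3.3389
  black: (753 − 704.5)² / 704.5 = 3.3389
χ² = 3.3389 + 3.3389 = 6.6778 ≈ 6.678
Degrees of freedom = 2 − 1 = 1; critical value at α = 0.05 is 3.841.
Since 6.678 > 3.841, we reject the null hypothesis — the data do not fit the 1:1 ratio.

6.678; not consistent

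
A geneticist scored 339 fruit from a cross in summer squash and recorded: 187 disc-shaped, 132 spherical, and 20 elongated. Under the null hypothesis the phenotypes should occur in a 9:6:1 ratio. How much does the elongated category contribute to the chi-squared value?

Expected counts for N = 339 under a 9:6:1 ratio (total parts = 16):
  disc-shaped: 339 × 9/16 = 190.6875
  spherical: 339 × 6/16 = 127.125
  elongated: 339 × 1/16 = 21.1875
Contribution of elongated: (20 − 21.1875)² / 21.1875 = 0.0666

0.067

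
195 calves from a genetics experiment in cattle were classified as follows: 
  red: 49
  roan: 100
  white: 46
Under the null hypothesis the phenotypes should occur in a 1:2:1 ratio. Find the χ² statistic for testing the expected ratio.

Total ratio parts = 4. Expected numbers out of 195:
  red: 195 × 1/4 = 48.75
  roan: 195 × 2/4 = 97.5
  white: 195 × 1/4 = 48.75
χ² = Σ (O − E)² / E
  red: (49 − 48.75)² / 48.75 = 0.0013
  roan: (100 − 97.5)² / 97.5 = 0.0641
  white: (46 − 48.75)² / 48.75 = 0.1551
χ² = 0.0013 + 0.0641 + 0.1551 = 0.2205 ≈ 0.221

0.221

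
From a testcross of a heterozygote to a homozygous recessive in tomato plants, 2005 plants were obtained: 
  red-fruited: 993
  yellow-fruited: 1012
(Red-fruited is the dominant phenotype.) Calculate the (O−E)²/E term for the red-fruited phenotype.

0.090

A testcross of a heterozygote (Aa × aa) gives a 1:1 phenotypic ratio.
Expected counts for N = 2005 under a 1:1 ratio (total parts = 2):
  red-fruited: 2005 × 1/2 = 1002.5
  yellow-fruited: 2005 × 1/2 = 1002.5
Contribution of red-fruited: (993 − 1002.5)² / 1002.5 = 0.0900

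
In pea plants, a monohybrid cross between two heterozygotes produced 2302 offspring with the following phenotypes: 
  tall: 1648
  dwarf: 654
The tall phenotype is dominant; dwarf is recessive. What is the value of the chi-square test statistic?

For a monohybrid cross between heterozygotes with complete dominance, the expected phenotypic ratio is 3:1.
Under the 3:1 hypothesis (Σ ratio = 4, N = 2302):
  tall: 2302 × 3/4 = 1726.5
  dwarf: 2302 × 1/4 = 575.5
χ² = Σ (O − E)² / E
  tall: (1648 − 1726.5)² / 1726.5 = 3.5692
  dwarf: (654 − 575.5)² / 575.5 = 10.7076
χ² = 3.5692 + 10.7076 = 14.2768 ≈ 14.277

14.277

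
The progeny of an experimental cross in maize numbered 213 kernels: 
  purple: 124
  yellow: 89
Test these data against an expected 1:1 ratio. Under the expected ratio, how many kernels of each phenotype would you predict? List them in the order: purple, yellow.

Total ratio parts = 2. Expected numbers out of 213:
  purple: 213 × 1/2 = 106.5
  yellow: 213 × 1/2 = 106.5

106.5, 106.5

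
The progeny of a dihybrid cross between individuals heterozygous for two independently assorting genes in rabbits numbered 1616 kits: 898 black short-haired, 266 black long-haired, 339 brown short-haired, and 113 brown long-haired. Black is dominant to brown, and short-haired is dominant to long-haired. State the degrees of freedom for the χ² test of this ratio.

3

A dihybrid F₂ with independent assortment and complete dominance at both loci gives a 9:3:3:1 phenotypic ratio.
A goodness-of-fit test with 4 phenotype classes has df = 4 − 1 = 3.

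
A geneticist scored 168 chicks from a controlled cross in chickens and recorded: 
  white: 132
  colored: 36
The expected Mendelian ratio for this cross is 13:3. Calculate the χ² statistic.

0.791

Expected counts for N = 168 under a 13:3 ratio (total parts = 16):
  white: 168 × 13/16 = 136.5
  colored: 168 × 3/16 = 31.5
χ² = Σ (O − E)² / E
  white: (132 − 136.5)² / 136.5 = 0.1484
  colored: (36 − 31.5)² / 31.5 = 0.6429
χ² = 0.1484 + 0.6429 = 0.7913 ≈ 0.791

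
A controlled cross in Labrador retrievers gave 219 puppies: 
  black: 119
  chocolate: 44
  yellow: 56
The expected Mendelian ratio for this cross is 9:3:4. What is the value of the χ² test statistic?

The 9:3:4 ratio has 16 parts, so with N = 219 the expected counts are:
  black: 219 × 9/16 = 123.1875
  chocolate: 219 × 3/16 = 41.0625
  yellow: 219 × 4/16 = 54.75
χ² = Σ (O − E)² / E
  black: (119 − 123.1875)² / 123.1875 = 0.1423
  chocolate: (44 − 41.0625)² / 41.0625 = 0.2101
  yellow: (56 − 54.75)² / 54.75 = 0.0285
χ² = 0.1423 + 0.2101 + 0.0285 = 0.3809 ≈ 0.381

0.381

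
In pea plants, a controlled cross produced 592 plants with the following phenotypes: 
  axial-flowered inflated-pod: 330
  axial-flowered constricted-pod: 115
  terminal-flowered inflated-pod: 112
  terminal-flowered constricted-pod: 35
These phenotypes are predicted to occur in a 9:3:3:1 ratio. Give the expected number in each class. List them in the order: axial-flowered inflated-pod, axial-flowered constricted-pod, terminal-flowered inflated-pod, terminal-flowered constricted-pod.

333, 111, 111, 37

Expected counts for N = 592 under a 9:3:3:1 ratio (total parts = 16):
  axial-flowered inflated-pod: 592 × 9/16 = 333
  axial-flowered constricted-pod: 592 × 3/16 = 111
  terminal-flowered inflated-pod: 592 × 3/16 = 111
  terminal-flowered constricted-pod: 592 × 1/16 = 37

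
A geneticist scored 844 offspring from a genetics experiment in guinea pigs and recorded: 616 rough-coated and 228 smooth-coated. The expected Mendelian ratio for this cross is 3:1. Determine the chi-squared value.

1.826

The 3:1 ratio has 4 parts, so with N = 844 the expected counts are:
  rough-coated: 844 × 3/4 = 633
  smooth-coated: 844 × 1/4 = 211
χ² = Σ (O − E)² / E
  rough-coated: (616 − 633)² / 633 = 0.4566
  smooth-coated: (228 − 211)² / 211 = 1.3697
χ² = 0.4566 + 1.3697 = 1.8263 ≈ 1.826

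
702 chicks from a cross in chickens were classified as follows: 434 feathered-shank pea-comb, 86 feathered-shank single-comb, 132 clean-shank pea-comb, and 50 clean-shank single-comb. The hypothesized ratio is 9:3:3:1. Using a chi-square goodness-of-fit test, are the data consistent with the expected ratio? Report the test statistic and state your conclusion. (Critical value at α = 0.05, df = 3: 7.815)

20.548; not consistent

The 9:3:3:1 ratio has 16 parts, so with N = 702 the expected counts are:
  feathered-shank pea-comb: 702 × 9/16 = 394.875
  feathered-shank single-comb: 702 × 3/16 = 131.625
  clean-shank pea-comb: 702 × 3/16 = 131.625
  clean-shank single-comb: 702 × 1/16 = 43.875
χ² = Σ (O − E)² / E
  feathered-shank pea-comb: (434 − 394.875)² / 394.875 = 3.8766
  feathered-shank single-comb: (86 − 131.625)² / 131.625 = 15.8149
  clean-shank pea-comb: (132 − 131.625)² / 131.625 = 0.0011
  clean-shank single-comb: (50 − 43.875)² / 43.875 = 0.8551
χ² = 3.8766 + 15.8149 + 0.0011 + 0.8551 = 20.5477 ≈ 20.548
Degrees of freedom = 4 − 1 = 3; critical value at α = 0.05 is 7.815.
Since 20.548 > 7.815, we reject the null hypothesis — the data do not fit the 9:3:3:1 ratio.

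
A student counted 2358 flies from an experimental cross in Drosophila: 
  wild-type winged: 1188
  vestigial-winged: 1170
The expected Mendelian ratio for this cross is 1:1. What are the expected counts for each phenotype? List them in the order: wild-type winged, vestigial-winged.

Expected counts for N = 2358 under a 1:1 ratio (total parts = 2):
  wild-type winged: 2358 × 1/2 = 1179
  vestigial-winged: 2358 × 1/2 = 1179

1179, 1179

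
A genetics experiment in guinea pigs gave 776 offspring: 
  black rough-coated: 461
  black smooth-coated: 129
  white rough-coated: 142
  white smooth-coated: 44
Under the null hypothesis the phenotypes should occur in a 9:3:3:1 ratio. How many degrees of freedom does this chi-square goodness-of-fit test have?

3

A goodness-of-fit test with 4 phenotype classes has df = 4 − 1 = 3.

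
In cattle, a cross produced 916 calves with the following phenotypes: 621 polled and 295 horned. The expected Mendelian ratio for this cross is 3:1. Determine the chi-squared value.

Expected counts for N = 916 under a 3:1 ratio (total parts = 4):
  polled: 916 × 3/4 = 687
  horned: 916 × 1/4 = 229
χ² = Σ (O − E)² / E
  polled: (621 − 687)² / 687 = 6.3406
  horned: (295 − 229)² / 229 = 19.0218
χ² = 6.3406 + 19.0218 = 25.3624 ≈ 25.362

25.362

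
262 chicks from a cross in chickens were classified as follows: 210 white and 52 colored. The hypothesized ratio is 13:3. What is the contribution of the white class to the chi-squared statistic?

Expected counts for N = 262 under a 13:3 ratio (total parts = 16):
  white: 262 × 13/16 = 212.875
  colored: 262 × 3/16 = 49.125
Contribution of white: (210 − 212.875)² / 212.875 = 0.0388

0.039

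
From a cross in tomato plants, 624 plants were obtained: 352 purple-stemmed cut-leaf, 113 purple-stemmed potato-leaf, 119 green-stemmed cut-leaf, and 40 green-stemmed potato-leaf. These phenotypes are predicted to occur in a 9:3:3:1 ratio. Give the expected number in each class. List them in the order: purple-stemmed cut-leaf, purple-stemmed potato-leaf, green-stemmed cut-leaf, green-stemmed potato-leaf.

351, 117, 117, 39

Under the 9:3:3:1 hypothesis (Σ ratio = 16, N = 624):
  purple-stemmed cut-leaf: 624 × 9/16 = 351
  purple-stemmed potato-leaf: 624 × 3/16 = 117
  green-stemmed cut-leaf: 624 × 3/16 = 117
  green-stemmed potato-leaf: 624 × 1/16 = 39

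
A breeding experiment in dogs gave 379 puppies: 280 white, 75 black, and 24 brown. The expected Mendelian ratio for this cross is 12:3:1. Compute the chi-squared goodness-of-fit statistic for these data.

0.286

Total ratio parts = 16. Expected numbers out of 379:
  white: 379 × 12/16 = 284.25
  black: 379 × 3/16 = 71.0625
  brown: 379 × 1/16 = 23.6875
χ² = Σ (O − E)² / E
  white: (280 − 284.25)² / 284.25 = 0.0635
  black: (75 − 71.0625)² / 71.0625 = 0.2182
  brown: (24 − 23.6875)² / 23.6875 = 0.0041
χ² = 0.0635 + 0.2182 + 0.0041 = 0.2858 ≈ 0.286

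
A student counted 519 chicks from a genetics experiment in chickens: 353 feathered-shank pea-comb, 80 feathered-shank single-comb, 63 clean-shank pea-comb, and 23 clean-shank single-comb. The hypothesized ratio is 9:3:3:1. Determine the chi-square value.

Under the 9:3:3:1 hypothesis (Σ ratio = 16, N = 519):
  feathered-shank pea-comb: 519 × 9/16 = 291.9375
  feathered-shank single-comb: 519 × 3/16 = 97.3125
  clean-shank pea-comb: 519 × 3/16 = 97.3125
  clean-shank single-comb: 519 × 1/16 = 32.4375
χ² = Σ (O − E)² / E
  feathered-shank pea-comb: (353 − 291.9375)² / 291.9375 = 12.7720
  feathered-shank single-comb: (80 − 97.3125)² / 97.3125 = 3.0800
  clean-shank pea-comb: (63 − 97.3125)² / 97.3125 = 12.0986
  clean-shank single-comb: (23 − 32.4375)² / 32.4375 = 2.7458
χ² = 12.7720 + 3.0800 + 12.0986 + 2.7458 = 30.6964 ≈ 30.696

30.696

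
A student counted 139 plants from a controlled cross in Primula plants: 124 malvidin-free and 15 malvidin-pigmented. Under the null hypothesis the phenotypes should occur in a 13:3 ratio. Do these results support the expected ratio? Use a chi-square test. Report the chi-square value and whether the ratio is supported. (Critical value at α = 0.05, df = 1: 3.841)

5.779; not consistent

Expected counts for N = 139 under a 13:3 ratio (total parts = 16):
  malvidin-free: 139 × 13/16 = 112.9375
  malvidin-pigmented: 139 × 3/16 = 26.0625
χ² = Σ (O − E)² / E
  malvidin-free: (124 − 112.9375)² / 112.9375 = 1.0836
  malvidin-pigmented: (15 − 26.0625)² / 26.0625 = 4.6956
χ² = 1.0836 + 4.6956 = 5.7792 ≈ 5.779
Degrees of freedom = 2 − 1 = 1; critical value at α = 0.05 is 3.841.
Since 5.779 > 3.841, we reject the null hypothesis — the data do not fit the 13:3 ratio.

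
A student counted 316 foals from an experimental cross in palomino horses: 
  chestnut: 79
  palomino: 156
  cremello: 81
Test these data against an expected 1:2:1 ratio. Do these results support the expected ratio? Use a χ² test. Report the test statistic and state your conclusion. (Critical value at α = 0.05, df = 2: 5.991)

Total ratio parts = 4. Expected numbers out of 316:
  chestnut: 316 × 1/4 = 79
  palomino: 316 × 2/4 = 158
  cremello: 316 × 1/4 = 79
χ² = Σ (O − E)² / E
  chestnut: (79 − 79)² / 79 = 0.0000
  palomino: (156 − 158)² / 158 = 0.0253
  cremello: (81 − 79)² / 79 = 0.0506
χ² = 0.0000 + 0.0253 + 0.0506 = 0.0759 ≈ 0.076
Degrees of freedom = 3 − 1 = 2; critical value at α = 0.05 is 5.991.
Since 0.076 < 5.991, we fail to reject the null hypothesis — the data are consistent with the 1:2:1 ratio.

0.076; consistent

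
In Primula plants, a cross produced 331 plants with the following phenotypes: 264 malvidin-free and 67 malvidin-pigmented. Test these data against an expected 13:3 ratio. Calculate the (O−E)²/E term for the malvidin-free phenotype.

The 13:3 ratio has 16 parts, so with N = 331 the expected counts are:
  malvidin-free: 331 × 13/16 = 268.9375
  malvidin-pigmented: 331 × 3/16 = 62.0625
Contribution of malvidin-free: (264 − 268.9375)² / 268.9375 = 0.0906

0.091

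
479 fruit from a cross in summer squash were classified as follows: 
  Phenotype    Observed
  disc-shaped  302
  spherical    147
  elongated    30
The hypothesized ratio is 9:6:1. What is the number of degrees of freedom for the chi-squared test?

A goodness-of-fit test with 3 phenotype classes has df = 3 − 1 = 2.

2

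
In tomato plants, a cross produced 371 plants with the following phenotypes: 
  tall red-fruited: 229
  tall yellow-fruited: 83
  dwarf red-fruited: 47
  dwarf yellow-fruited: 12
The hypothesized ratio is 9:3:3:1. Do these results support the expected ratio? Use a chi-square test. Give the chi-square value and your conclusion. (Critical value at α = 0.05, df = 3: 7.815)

Under the 9:3:3:1 hypothesis (Σ ratio = 16, N = 371):
  tall red-fruited: 371 × 9/16 = 208.6875
  tall yellow-fruited: 371 × 3/16 = 69.5625
  dwarf red-fruited: 371 × 3/16 = 69.5625
  dwarf yellow-fruited: 371 × 1/16 = 23.1875
χ² = Σ (O − E)² / E
  tall red-fruited: (229 − 208.6875)² / 208.6875 = 1.9771
  tall yellow-fruited: (83 − 69.5625)² / 69.5625 = 2.5957
  dwarf red-fruited: (47 − 69.5625)² / 69.5625 = 7.3181
  dwarf yellow-fruited: (12 − 23.1875)² / 23.1875 = 5.3977
χ² = 1.9771 + 2.5957 + 7.3181 + 5.3977 = 17.2886 ≈ 17.289
Degrees of freedom = 4 − 1 = 3; critical value at α = 0.05 is 7.815.
Since 17.289 > 7.815, we reject the null hypothesis — the data do not fit the 9:3:3:1 ratio.

17.289; not consistent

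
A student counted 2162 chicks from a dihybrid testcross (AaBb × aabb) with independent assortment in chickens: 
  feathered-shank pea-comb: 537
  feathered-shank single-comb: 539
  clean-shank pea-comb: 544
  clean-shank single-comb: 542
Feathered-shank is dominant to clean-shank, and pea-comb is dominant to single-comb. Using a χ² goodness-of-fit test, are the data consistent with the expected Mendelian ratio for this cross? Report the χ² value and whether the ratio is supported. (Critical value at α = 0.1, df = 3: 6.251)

0.054; consistent

A dihybrid testcross with independent assortment gives a 1:1:1:1 ratio.
Under the 1:1:1:1 hypothesis (Σ ratio = 4, N = 2162):
  feathered-shank pea-comb: 2162 × 1/4 = 540.5
  feathered-shank single-comb: 2162 × 1/4 = 540.5
  clean-shank pea-comb: 2162 × 1/4 = 540.5
  clean-shank single-comb: 2162 × 1/4 = 540.5
χ² = Σ (O − E)² / E
  feathered-shank pea-comb: (537 − 540.5)² / 540.5 = 0.0227
  feathered-shank single-comb: (539 − 540.5)² / 540.5 = 0.0042
  clean-shank pea-comb: (544 − 540.5)² / 540.5 = 0.0227
  clean-shank single-comb: (542 − 540.5)² / 540.5 = 0.0042
χ² = 0.0227 + 0.0042 + 0.0227 + 0.0042 = 0.0538 ≈ 0.054
Degrees of freedom = 4 − 1 = 3; critical value at α = 0.1 is 6.251.
Since 0.054 < 6.251, we fail to reject the null hypothesis — the data are consistent with the 1:1:1:1 ratio.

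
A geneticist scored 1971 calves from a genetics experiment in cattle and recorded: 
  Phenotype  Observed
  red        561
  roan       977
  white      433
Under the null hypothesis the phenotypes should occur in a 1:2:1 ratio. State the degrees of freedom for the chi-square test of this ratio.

2

A goodness-of-fit test with 3 phenotype classes has df = 3 − 1 = 2.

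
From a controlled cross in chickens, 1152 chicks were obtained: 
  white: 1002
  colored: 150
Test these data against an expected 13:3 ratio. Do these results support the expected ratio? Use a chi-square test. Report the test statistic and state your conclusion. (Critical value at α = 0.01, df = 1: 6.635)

The 13:3 ratio has 16 parts, so with N = 1152 the expected counts are:
  white: 1152 × 13/16 = 936
  colored: 1152 × 3/16 = 216
χ² = Σ (O − E)² / E
  white: (1002 − 936)² / 936 = 4.6538
  colored: (150 − 216)² / 216 = 20.1667
χ² = 4.6538 + 20.1667 = 24.8205 ≈ 24.821
Degrees of freedom = 2 − 1 = 1; critical value at α = 0.01 is 6.635.
Since 24.821 > 6.635, we reject the null hypothesis — the data do not fit the 13:3 ratio.

24.821; not consistent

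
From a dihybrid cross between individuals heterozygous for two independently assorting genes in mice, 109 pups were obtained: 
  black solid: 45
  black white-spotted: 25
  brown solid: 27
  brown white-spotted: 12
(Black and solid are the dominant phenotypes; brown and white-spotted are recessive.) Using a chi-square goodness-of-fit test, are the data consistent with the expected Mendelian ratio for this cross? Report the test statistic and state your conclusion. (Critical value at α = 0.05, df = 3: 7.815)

A dihybrid F₂ with independent assortment and complete dominance at both loci gives a 9:3:3:1 phenotypic ratio.
Expected counts for N = 109 under a 9:3:3:1 ratio (total parts = 16):
  black solid: 109 × 9/16 = 61.3125
  black white-spotted: 109 × 3/16 = 20.4375
  brown solid: 109 × 3/16 = 20.4375
  brown white-spotted: 109 × 1/16 = 6.8125
χ² = Σ (O − E)² / E
  black solid: (45 − 61.3125)² / 61.3125 = 4.3400
  black white-spotted: (25 − 20.4375)² / 20.4375 = 1.0185
  brown solid: (27 − 20.4375)² / 20.4375 = 2.1072
  brown white-spotted: (12 − 6.8125)² / 6.8125 = 3.9501
χ² = 4.3400 + 1.0185 + 2.1072 + 3.9501 = 11.4158 ≈ 11.416
Degrees of freedom = 4 − 1 = 3; critical value at α = 0.05 is 7.815.
Since 11.416 > 7.815, we reject the null hypothesis — the data do not fit the 9:3:3:1 ratio.

11.416; not consistent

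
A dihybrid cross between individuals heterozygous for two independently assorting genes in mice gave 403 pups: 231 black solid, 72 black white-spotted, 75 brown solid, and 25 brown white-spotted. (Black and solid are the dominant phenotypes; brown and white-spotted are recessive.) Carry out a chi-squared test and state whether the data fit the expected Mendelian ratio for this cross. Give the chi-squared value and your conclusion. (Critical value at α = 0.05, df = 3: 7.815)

A dihybrid F₂ with independent assortment and complete dominance at both loci gives a 9:3:3:1 phenotypic ratio.
Total ratio parts = 16. Expected numbers out of 403:
  black solid: 403 × 9/16 = 226.6875
  black white-spotted: 403 × 3/16 = 75.5625
  brown solid: 403 × 3/16 = 75.5625
  brown white-spotted: 403 × 1/16 = 25.1875
χ² = Σ (O − E)² / E
  black solid: (231 − 226.6875)² / 226.6875 = 0.0820
  black white-spotted: (72 − 75.5625)² / 75.5625 = 0.1680
  brown solid: (75 − 75.5625)² / 75.5625 = 0.0042
  brown white-spotted: (25 − 25.1875)² / 25.1875 = 0.0014
χ² = 0.0820 + 0.1680 + 0.0042 + 0.0014 = 0.2556 ≈ 0.256
Degrees of freedom = 4 − 1 = 3; critical value at α = 0.05 is 7.815.
Since 0.256 < 7.815, we fail to reject the null hypothesis — the data are consistent with the 9:3:3:1 ratio.

0.256; consistent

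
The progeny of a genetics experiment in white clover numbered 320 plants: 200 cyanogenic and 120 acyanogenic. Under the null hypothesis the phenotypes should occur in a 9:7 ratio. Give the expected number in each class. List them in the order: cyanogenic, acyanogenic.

180, 140

Total ratio parts = 16. Expected numbers out of 320:
  cyanogenic: 320 × 9/16 = 180
  acyanogenic: 320 × 7/16 = 140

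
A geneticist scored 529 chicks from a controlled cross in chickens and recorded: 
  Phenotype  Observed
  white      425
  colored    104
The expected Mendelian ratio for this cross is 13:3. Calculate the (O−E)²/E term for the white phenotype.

Expected counts for N = 529 under a 13:3 ratio (total parts = 16):
  white: 529 × 13/16 = 429.8125
  colored: 529 × 3/16 = 99.1875
Contribution of white: (425 − 429.8125)² / 429.8125 = 0.0539

0.054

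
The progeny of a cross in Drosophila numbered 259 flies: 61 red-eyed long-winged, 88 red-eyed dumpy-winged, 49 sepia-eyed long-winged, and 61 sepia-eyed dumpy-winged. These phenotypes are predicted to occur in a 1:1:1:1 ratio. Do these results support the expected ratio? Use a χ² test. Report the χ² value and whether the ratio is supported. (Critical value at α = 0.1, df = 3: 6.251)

12.614; not consistent

Total ratio parts = 4. Expected numbers out of 259:
  red-eyed long-winged: 259 × 1/4 = 64.75
  red-eyed dumpy-winged: 259 × 1/4 = 64.75
  sepia-eyed long-winged: 259 × 1/4 = 64.75
  sepia-eyed dumpy-winged: 259 × 1/4 = 64.75
χ² = Σ (O − E)² / E
  red-eyed long-winged: (61 − 64.75)² / 64.75 = 0.2172
  red-eyed dumpy-winged: (88 − 64.75)² / 64.75 = 8.3485
  sepia-eyed long-winged: (49 − 64.75)² / 64.75 = 3.8311
  sepia-eyed dumpy-winged: (61 − 64.75)² / 64.75 = 0.2172
χ² = 0.2172 + 8.3485 + 3.8311 + 0.2172 = 12.614
Degrees of freedom = 4 − 1 = 3; critical value at α = 0.1 is 6.251.
Since 12.614 > 6.251, we reject the null hypothesis — the data do not fit the 1:1:1:1 ratio.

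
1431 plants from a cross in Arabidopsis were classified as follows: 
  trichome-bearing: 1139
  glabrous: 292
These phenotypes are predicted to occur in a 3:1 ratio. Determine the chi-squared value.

The 3:1 ratio has 4 parts, so with N = 1431 the expected counts are:
  trichome-bearing: 1431 × 3/4 = 1073.25
  glabrous: 1431 × 1/4 = 357.75
χ² = Σ (O − E)² / E
  trichome-bearing: (1139 − 1073.25)² / 1073.25 = 4.0280
  glabrous: (292 − 357.75)² / 357.75 = 12.0840
χ² = 4.0280 + 12.0840 = 16.112

16.112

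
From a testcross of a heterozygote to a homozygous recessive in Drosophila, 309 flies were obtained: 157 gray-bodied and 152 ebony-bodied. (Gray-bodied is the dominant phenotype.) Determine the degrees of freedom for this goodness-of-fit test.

1

A testcross of a heterozygote (Aa × aa) gives a 1:1 phenotypic ratio.
A goodness-of-fit test with 2 phenotype classes has df = 2 − 1 = 1.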